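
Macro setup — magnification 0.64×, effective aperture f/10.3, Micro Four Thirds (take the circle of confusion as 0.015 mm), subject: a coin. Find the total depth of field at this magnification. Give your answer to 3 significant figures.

At magnification m, DoF ≈ 2·N_eff·c/m² = 2 × 10.3 × 0.015 / 0.64² = 0.309 / 0.4096 ≈ 0.754 mm.

0.754 mm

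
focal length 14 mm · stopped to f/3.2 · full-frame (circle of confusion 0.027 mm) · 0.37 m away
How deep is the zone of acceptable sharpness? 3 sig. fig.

119 mm

Hyperfocal distance H = f²/(N·c) + f = 14²/(3.2 × 0.027) + 14 = 196/0.0864 + 14 ≈ 2282.5 mm ≈ 2.283 m.
Near limit Dn = s·(H − f)/(H + s − 2f) = 370 × (2282.5 − 14) / (2282.5 + 370 − 2 × 14) = 370 × 2268.5 / 2624.5 ≈ 319.81 mm.
Far limit Df = s·(H − f)/(H − s) = 370 × (2282.5 − 14) / (2282.5 − 370) = 370 × 2268.5 / 1912.5 ≈ 438.87 mm.
Depth of field = Df − Dn = 438.87 − 319.81 ≈ 119.06 mm.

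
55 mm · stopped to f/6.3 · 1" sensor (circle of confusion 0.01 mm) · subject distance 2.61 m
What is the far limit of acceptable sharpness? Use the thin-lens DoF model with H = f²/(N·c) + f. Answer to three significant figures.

2.76 m

Hyperfocal distance H = f²/(N·c) + f = 55²/(6.3 × 0.01) + 55 = 3025/0.063 + 55 ≈ 48070.9 mm ≈ 48.07 m.
Far limit Df = s·(H − f)/(H − s) = 2610 × (48070.9 − 55) / (48070.9 − 2610) = 2610 × 48015.9 / 45460.9 ≈ 2756.7 mm ≈ 2.76 m.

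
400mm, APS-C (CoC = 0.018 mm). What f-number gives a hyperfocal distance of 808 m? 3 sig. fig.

Rearrange H = f²/(N·c) + f for N: N = f² / ((H − f)·c).
N = 400² / ((808000 − 400) × 0.018) = 160000 / 14537 ≈ 11.

f/11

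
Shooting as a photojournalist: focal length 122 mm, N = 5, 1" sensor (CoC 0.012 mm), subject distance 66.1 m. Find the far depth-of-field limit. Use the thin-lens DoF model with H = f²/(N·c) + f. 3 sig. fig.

90.1 m

Hyperfocal distance H = f²/(N·c) + f = 122²/(5 × 0.012) + 122 = 14884/0.06 + 122 ≈ 248188.7 mm ≈ 248.2 m.
Far limit Df = s·(H − f)/(H − s) = 66100 × (248188.7 − 122) / (248188.7 − 66100) = 66100 × 248066.7 / 182088.7 ≈ 90051 mm ≈ 90.1 m.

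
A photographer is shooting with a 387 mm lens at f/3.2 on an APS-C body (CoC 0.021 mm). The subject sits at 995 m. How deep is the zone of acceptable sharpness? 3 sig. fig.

Hyperfocal distance H = f²/(N·c) + f = 387²/(3.2 × 0.021) + 387 = 149769/0.0672 + 387 ≈ 2229092.4 mm ≈ 2229 m.
Near limit Dn = s·(H − f)/(H + s − 2f) = 995000 × (2229092.4 − 387) / (2229092.4 + 995000 − 2 × 387) = 995000 × 2228705.4 / 3223318.4 ≈ 687975 mm.
Far limit Df = s·(H − f)/(H − s) = 995000 × (2229092.4 − 387) / (2229092.4 − 995000) = 995000 × 2228705.4 / 1234092.4 ≈ 1796917 mm.
Depth of field = Df − Dn = 1796917 − 687975 ≈ 1108942 mm ≈ 1110 m.

1110 m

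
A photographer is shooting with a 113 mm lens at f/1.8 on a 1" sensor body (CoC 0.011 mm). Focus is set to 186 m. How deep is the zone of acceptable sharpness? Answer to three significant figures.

Hyperfocal distance H = f²/(N·c) + f = 113²/(1.8 × 0.011) + 113 = 12769/0.0198 + 113 ≈ 645012.0 mm ≈ 645.0 m.
Near limit Dn = s·(H − f)/(H + s − 2f) = 186000 × (645012.0 − 113) / (645012.0 + 186000 − 2 × 113) = 186000 × 644899.0 / 830786.0 ≈ 144383 mm.
Far limit Df = s·(H − f)/(H − s) = 186000 × (645012.0 − 113) / (645012.0 − 186000) = 186000 × 644899.0 / 459012.0 ≈ 261325 mm.
Depth of field = Df − Dn = 261325 − 144383 ≈ 116942 mm ≈ 117 m.

117 m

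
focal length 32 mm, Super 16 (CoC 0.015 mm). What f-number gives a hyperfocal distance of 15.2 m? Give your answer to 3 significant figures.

Rearrange H = f²/(N·c) + f for N: N = f² / ((H − f)·c).
N = 32² / ((15200 − 32) × 0.015) = 1024 / 227.5 ≈ 4.50.

f/4.50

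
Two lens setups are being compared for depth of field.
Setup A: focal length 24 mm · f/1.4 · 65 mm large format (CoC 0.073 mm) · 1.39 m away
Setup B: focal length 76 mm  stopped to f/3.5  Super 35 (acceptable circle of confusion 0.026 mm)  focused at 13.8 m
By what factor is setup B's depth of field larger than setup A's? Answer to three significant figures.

Setup A: H = 24²/(1.4×0.073) + 24 ≈ 5660.0 mm; DoF = Df − Dn = 1834.67 − 1118.83 ≈ 715.84 mm.
Setup B: H = 76²/(3.5×0.026) + 76 ≈ 63548.5 mm; DoF = Df − Dn = 17607.0 − 11346.6 ≈ 6260.4 mm.
Ratio = 6260.4 / 715.84 ≈ 8.75.

8.75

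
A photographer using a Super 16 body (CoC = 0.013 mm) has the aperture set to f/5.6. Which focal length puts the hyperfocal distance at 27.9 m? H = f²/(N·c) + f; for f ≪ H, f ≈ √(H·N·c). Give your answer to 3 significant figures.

From H = f²/(N·c) + f, with f ≪ H: f ≈ √(H·N·c) = √(27900 × 5.6 × 0.013) = √2031.1 ≈ 45.07 mm.
Exact: f² + N·c·f − N·c·H = 0 ⇒ f = (−N·c + √((N·c)² + 4·N·c·H))/2 = (−0.0728 + √8124.5)/2 ≈ 45.032 mm ≈ 45.0 mm.

45.0 mm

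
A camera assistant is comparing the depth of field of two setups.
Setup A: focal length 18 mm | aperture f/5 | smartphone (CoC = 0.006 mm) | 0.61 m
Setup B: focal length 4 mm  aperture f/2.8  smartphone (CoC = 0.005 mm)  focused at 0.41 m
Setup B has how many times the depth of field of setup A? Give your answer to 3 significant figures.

4.97

Setup A: H = 18²/(5×0.006) + 18 ≈ 10818.0 mm; DoF = Df − Dn = 645.376 − 578.301 ≈ 67.075 mm.
Setup B: H = 4²/(2.8×0.005) + 4 ≈ 1146.9 mm; DoF = Df − Dn = 635.91 − 302.53 ≈ 333.38 mm.
Ratio = 333.38 / 67.075 ≈ 4.97.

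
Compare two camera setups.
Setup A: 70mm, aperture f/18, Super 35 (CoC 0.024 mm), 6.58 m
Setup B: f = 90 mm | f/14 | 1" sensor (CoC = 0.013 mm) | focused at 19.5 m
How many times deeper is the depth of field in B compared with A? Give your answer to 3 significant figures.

1.86

Setup A: H = 70²/(18×0.024) + 70 ≈ 11412.6 mm; DoF = Df − Dn = 15444 − 4181 ≈ 11263 mm.
Setup B: H = 90²/(14×0.013) + 90 ≈ 44595.5 mm; DoF = Df − Dn = 34582 − 13578 ≈ 21004 mm.
Ratio = 21004 / 11263 ≈ 1.86.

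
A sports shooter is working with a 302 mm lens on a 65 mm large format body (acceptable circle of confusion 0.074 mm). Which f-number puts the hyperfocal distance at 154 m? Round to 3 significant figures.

f/8.02

Rearrange H = f²/(N·c) + f for N: N = f² / ((H − f)·c).
N = 302² / ((154000 − 302) × 0.074) = 91204 / 11374 ≈ 8.02.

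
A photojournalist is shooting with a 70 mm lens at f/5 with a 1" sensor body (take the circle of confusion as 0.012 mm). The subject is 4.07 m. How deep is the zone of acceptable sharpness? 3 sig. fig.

Hyperfocal distance H = f²/(N·c) + f = 70²/(5 × 0.012) + 70 = 4900/0.06 + 70 ≈ 81736.7 mm ≈ 81.74 m.
Near limit Dn = s·(H − f)/(H + s − 2f) = 4070 × (81736.7 − 70) / (81736.7 + 4070 − 2 × 70) = 4070 × 81666.7 / 85666.7 ≈ 3879.96 mm.
Far limit Df = s·(H − f)/(H − s) = 4070 × (81736.7 − 70) / (81736.7 − 4070) = 4070 × 81666.7 / 77666.7 ≈ 4279.61 mm.
Depth of field = Df − Dn = 4279.61 − 3879.96 ≈ 399.65 mm.

400 mm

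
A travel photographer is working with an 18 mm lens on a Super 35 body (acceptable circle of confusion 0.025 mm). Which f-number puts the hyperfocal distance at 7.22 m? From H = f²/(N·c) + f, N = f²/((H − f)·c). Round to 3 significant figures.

Rearrange H = f²/(N·c) + f for N: N = f² / ((H − f)·c).
N = 18² / ((7220 − 18) × 0.025) = 324 / 180.1 ≈ 1.80.

f/1.80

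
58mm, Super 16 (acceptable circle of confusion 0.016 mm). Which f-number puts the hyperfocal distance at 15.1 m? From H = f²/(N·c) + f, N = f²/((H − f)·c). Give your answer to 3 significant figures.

Rearrange H = f²/(N·c) + f for N: N = f² / ((H − f)·c).
N = 58² / ((15100 − 58) × 0.016) = 3364 / 240.7 ≈ 14.

f/14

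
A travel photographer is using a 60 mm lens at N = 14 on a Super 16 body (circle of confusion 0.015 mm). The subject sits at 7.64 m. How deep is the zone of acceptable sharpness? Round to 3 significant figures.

Hyperfocal distance H = f²/(N·c) + f = 60²/(14 × 0.015) + 60 = 3600/0.21 + 60 ≈ 17202.9 mm ≈ 17.20 m.
Near limit Dn = s·(H − f)/(H + s − 2f) = 7640 × (17202.9 − 60) / (17202.9 + 7640 − 2 × 60) = 7640 × 17142.9 / 24722.9 ≈ 5297.6 mm.
Far limit Df = s·(H − f)/(H − s) = 7640 × (17202.9 − 60) / (17202.9 − 7640) = 7640 × 17142.9 / 9562.9 ≈ 13695.8 mm.
Depth of field = Df − Dn = 13695.8 − 5297.6 ≈ 8398.2 mm ≈ 8.40 m.

8.40 m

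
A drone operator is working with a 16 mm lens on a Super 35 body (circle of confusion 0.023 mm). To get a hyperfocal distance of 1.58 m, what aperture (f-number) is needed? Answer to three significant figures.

Rearrange H = f²/(N·c) + f for N: N = f² / ((H − f)·c).
N = 16² / ((1580 − 16) × 0.023) = 256 / 35.97 ≈ 7.12.

f/7.12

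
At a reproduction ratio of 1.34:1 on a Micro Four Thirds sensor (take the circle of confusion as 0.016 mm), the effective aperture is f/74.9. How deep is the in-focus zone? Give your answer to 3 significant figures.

1.33 mm

At magnification m, DoF ≈ 2·N_eff·c/m² = 2 × 74.9 × 0.016 / 1.34² = 2.397 / 1.796 ≈ 1.33 mm.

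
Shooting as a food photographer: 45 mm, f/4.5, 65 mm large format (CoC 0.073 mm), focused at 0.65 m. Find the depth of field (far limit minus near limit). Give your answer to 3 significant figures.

Hyperfocal distance H = f²/(N·c) + f = 45²/(4.5 × 0.073) + 45 = 2025/0.3285 + 45 ≈ 6209.4 mm ≈ 6.209 m.
Near limit Dn = s·(H − f)/(H + s − 2f) = 650 × (6209.4 − 45) / (6209.4 + 650 − 2 × 45) = 650 × 6164.4 / 6769.4 ≈ 591.91 mm.
Far limit Df = s·(H − f)/(H − s) = 650 × (6209.4 − 45) / (6209.4 − 650) = 650 × 6164.4 / 5559.4 ≈ 720.74 mm.
Depth of field = Df − Dn = 720.74 − 591.91 ≈ 128.83 mm.

129 mm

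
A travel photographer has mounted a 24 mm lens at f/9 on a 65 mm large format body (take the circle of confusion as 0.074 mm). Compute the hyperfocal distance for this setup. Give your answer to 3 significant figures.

0.889 m

Hyperfocal distance H = f²/(N·c) + f = 24²/(9 × 0.074) + 24 = 576/0.666 + 24 ≈ 888.9 mm ≈ 0.889 m.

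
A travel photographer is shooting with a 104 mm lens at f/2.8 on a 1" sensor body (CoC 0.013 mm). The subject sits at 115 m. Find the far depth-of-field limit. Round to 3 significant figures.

Hyperfocal distance H = f²/(N·c) + f = 104²/(2.8 × 0.013) + 104 = 10816/0.0364 + 104 ≈ 297246.9 mm ≈ 297.2 m.
Far limit Df = s·(H − f)/(H − s) = 115000 × (297246.9 − 104) / (297246.9 − 115000) = 115000 × 297142.9 / 182246.9 ≈ 187501 mm ≈ 188 m.

188 m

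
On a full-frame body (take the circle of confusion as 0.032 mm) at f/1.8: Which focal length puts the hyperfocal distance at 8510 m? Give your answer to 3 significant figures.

700 mm

From H = f²/(N·c) + f, with f ≪ H: f ≈ √(H·N·c) = √(8510000 × 1.8 × 0.032) = √490176 ≈ 700.1 mm.
The +f correction barely moves this — solving exactly, f² + N·c·f − N·c·H = 0 ⇒ f = (−N·c + √((N·c)² + 4·N·c·H))/2 = (−0.0576 + √1960704)/2 ≈ 700.10 mm, so f ≈ 700 mm.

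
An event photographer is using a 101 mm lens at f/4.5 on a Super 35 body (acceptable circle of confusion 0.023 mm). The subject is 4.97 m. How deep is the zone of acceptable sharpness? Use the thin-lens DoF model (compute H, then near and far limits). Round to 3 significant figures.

Hyperfocal distance H = f²/(N·c) + f = 101²/(4.5 × 0.023) + 101 = 10201/0.1035 + 101 ≈ 98661.4 mm ≈ 98.66 m.
Near limit Dn = s·(H − f)/(H + s − 2f) = 4970 × (98661.4 − 101) / (98661.4 + 4970 − 2 × 101) = 4970 × 98560.4 / 103429.4 ≈ 4736.03 mm.
Far limit Df = s·(H − f)/(H − s) = 4970 × (98661.4 − 101) / (98661.4 − 4970) = 4970 × 98560.4 / 93691.4 ≈ 5228.28 mm.
Depth of field = Df − Dn = 5228.28 − 4736.03 ≈ 492.25 mm.

492 mm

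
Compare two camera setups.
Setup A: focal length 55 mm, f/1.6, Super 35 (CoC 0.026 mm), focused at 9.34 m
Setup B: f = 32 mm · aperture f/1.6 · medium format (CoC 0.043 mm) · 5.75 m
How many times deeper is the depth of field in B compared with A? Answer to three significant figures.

2.14

Setup A: H = 55²/(1.6×0.026) + 55 ≈ 72771.3 mm; DoF = Df − Dn = 10707.2 − 8282.4 ≈ 2424.8 mm.
Setup B: H = 32²/(1.6×0.043) + 32 ≈ 14915.7 mm; DoF = Df − Dn = 9337.1 − 4154.1 ≈ 5183.0 mm.
Ratio = 5183.0 / 2424.8 ≈ 2.14.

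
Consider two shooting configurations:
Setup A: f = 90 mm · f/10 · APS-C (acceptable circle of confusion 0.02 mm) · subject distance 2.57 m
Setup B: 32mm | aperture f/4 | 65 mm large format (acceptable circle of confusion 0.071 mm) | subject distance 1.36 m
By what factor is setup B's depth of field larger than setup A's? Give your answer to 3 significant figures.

Setup A: H = 90²/(10×0.02) + 90 ≈ 40590.0 mm; DoF = Df − Dn = 2737.64 − 2421.71 ≈ 315.93 mm.
Setup B: H = 32²/(4×0.071) + 32 ≈ 3637.6 mm; DoF = Df − Dn = 2153.0 − 993.9 ≈ 1159.1 mm.
Ratio = 1159.1 / 315.93 ≈ 3.67.

3.67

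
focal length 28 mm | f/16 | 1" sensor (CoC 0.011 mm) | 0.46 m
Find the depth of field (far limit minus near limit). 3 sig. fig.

90.1 mm

Hyperfocal distance H = f²/(N·c) + f = 28²/(16 × 0.011) + 28 = 784/0.176 + 28 ≈ 4482.5 mm ≈ 4.483 m.
Near limit Dn = s·(H − f)/(H + s − 2f) = 460 × (4482.5 − 28) / (4482.5 + 460 − 2 × 28) = 460 × 4454.5 / 4886.5 ≈ 419.333 mm.
Far limit Df = s·(H − f)/(H − s) = 460 × (4482.5 − 28) / (4482.5 − 460) = 460 × 4454.5 / 4022.5 ≈ 509.402 mm.
Depth of field = Df − Dn = 509.402 − 419.333 ≈ 90.069 mm.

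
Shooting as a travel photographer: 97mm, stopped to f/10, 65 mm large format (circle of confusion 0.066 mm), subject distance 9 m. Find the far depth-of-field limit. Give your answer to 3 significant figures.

Hyperfocal distance H = f²/(N·c) + f = 97²/(10 × 0.066) + 97 = 9409/0.66 + 97 ≈ 14353.1 mm ≈ 14.35 m.
Far limit Df = s·(H − f)/(H − s) = 9000 × (14353.1 − 97) / (14353.1 − 9000) = 9000 × 14256.1 / 5353.1 ≈ 23968 mm ≈ 24.0 m.

24.0 m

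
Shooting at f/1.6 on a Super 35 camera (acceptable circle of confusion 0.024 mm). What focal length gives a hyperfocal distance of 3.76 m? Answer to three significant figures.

12.0 mm

From H = f²/(N·c) + f, with f ≪ H: f ≈ √(H·N·c) = √(3760 × 1.6 × 0.024) = √144.38 ≈ 12.02 mm.
The +f correction barely moves this — solving exactly, f² + N·c·f − N·c·H = 0 ⇒ f = (−N·c + √((N·c)² + 4·N·c·H))/2 = (−0.0384 + √577.54)/2 ≈ 11.997 mm, so f ≈ 12.0 mm.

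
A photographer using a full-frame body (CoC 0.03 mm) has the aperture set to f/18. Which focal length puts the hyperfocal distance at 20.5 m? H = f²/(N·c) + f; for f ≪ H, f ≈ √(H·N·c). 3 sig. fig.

From H = f²/(N·c) + f, with f ≪ H: f ≈ √(H·N·c) = √(20500 × 18 × 0.03) = √11070 ≈ 105.2 mm.
The +f correction barely moves this — solving exactly, f² + N·c·f − N·c·H = 0 ⇒ f = (−N·c + √((N·c)² + 4·N·c·H))/2 = (−0.54 + √44280)/2 ≈ 104.94 mm, so f ≈ 105 mm.

105 mm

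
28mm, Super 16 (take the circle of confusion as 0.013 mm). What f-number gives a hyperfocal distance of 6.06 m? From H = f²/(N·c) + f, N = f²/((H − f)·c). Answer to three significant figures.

f/10

Rearrange H = f²/(N·c) + f for N: N = f² / ((H − f)·c).
N = 28² / ((6060 − 28) × 0.013) = 784 / 78.42 ≈ 10.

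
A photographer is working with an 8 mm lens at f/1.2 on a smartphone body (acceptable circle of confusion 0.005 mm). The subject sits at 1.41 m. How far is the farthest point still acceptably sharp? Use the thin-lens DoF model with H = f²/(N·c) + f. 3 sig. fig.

Hyperfocal distance H = f²/(N·c) + f = 8²/(1.2 × 0.005) + 8 = 64/0.006 + 8 ≈ 10674.7 mm ≈ 10.67 m.
Far limit Df = s·(H − f)/(H − s) = 1410 × (10674.7 − 8) / (10674.7 − 1410) = 1410 × 10666.7 / 9264.7 ≈ 1623.4 mm ≈ 1.62 m.

1.62 m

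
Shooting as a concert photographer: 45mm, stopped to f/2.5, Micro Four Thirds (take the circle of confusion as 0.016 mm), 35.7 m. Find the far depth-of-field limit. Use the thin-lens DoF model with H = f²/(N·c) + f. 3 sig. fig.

121 m

Hyperfocal distance H = f²/(N·c) + f = 45²/(2.5 × 0.016) + 45 = 2025/0.04 + 45 ≈ 50670.0 mm ≈ 50.67 m.
Far limit Df = s·(H − f)/(H − s) = 35700 × (50670.0 − 45) / (50670.0 − 35700) = 35700 × 50625.0 / 14970.0 ≈ 120729 mm ≈ 121 m.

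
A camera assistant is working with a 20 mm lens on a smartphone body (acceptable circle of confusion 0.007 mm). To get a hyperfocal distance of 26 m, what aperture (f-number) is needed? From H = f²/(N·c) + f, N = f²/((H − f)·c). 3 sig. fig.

f/2.20

Rearrange H = f²/(N·c) + f for N: N = f² / ((H − f)·c).
N = 20² / ((26000 − 20) × 0.007) = 400 / 181.9 ≈ 2.20.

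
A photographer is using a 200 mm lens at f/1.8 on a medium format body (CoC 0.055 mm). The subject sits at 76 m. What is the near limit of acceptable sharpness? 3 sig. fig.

64.0 m

Hyperfocal distance H = f²/(N·c) + f = 200²/(1.8 × 0.055) + 200 = 40000/0.099 + 200 ≈ 404240.4 mm ≈ 404.2 m.
Near limit Dn = s·(H − f)/(H + s − 2f) = 76000 × (404240.4 − 200) / (404240.4 + 76000 − 2 × 200) = 76000 × 404040.4 / 479840.4 ≈ 63994 mm ≈ 64.0 m.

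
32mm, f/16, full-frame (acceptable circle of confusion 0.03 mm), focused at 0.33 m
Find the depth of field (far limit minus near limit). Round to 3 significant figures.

Hyperfocal distance H = f²/(N·c) + f = 32²/(16 × 0.03) + 32 = 1024/0.48 + 32 ≈ 2165.3 mm ≈ 2.165 m.
Near limit Dn = s·(H − f)/(H + s − 2f) = 330 × (2165.3 − 32) / (2165.3 + 330 − 2 × 32) = 330 × 2133.3 / 2431.3 ≈ 289.553 mm.
Far limit Df = s·(H − f)/(H − s) = 330 × (2165.3 − 32) / (2165.3 − 330) = 330 × 2133.3 / 1835.3 ≈ 383.582 mm.
Depth of field = Df − Dn = 383.582 − 289.553 ≈ 94.029 mm.

94.0 mm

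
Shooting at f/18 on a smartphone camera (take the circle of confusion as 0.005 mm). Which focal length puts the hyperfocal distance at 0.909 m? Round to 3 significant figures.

From H = f²/(N·c) + f, with f ≪ H: f ≈ √(H·N·c) = √(909 × 18 × 0.005) = √81.810 ≈ 9.045 mm.
Exact: f² + N·c·f − N·c·H = 0 ⇒ f = (−N·c + √((N·c)² + 4·N·c·H))/2 = (−0.09 + √327.25)/2 ≈ 9.0000 mm ≈ 9.00 mm.

9.00 mm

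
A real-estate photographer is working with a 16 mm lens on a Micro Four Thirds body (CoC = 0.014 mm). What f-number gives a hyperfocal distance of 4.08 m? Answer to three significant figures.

f/4.50

Rearrange H = f²/(N·c) + f for N: N = f² / ((H − f)·c).
N = 16² / ((4080 − 16) × 0.014) = 256 / 56.90 ≈ 4.50.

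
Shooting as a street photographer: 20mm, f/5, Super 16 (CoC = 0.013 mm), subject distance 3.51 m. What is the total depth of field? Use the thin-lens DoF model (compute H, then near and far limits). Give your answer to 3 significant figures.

5.87 m

Hyperfocal distance H = f²/(N·c) + f = 20²/(5 × 0.013) + 20 = 400/0.065 + 20 ≈ 6173.8 mm ≈ 6.174 m.
Near limit Dn = s·(H − f)/(H + s − 2f) = 3510 × (6173.8 − 20) / (6173.8 + 3510 − 2 × 20) = 3510 × 6153.8 / 9643.8 ≈ 2239.8 mm.
Far limit Df = s·(H − f)/(H − s) = 3510 × (6173.8 − 20) / (6173.8 − 3510) = 3510 × 6153.8 / 2663.8 ≈ 8108.6 mm.
Depth of field = Df − Dn = 8108.6 − 2239.8 ≈ 5868.8 mm ≈ 5.87 m.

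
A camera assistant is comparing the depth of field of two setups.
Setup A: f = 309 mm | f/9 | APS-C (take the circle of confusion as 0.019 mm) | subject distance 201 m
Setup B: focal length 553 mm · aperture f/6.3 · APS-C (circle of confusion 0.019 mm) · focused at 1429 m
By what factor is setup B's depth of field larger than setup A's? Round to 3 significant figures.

Setup A: H = 309²/(9×0.019) + 309 ≈ 558677.4 mm; DoF = Df − Dn = 313780 − 147857 ≈ 165923 mm.
Setup B: H = 553²/(6.3×0.019) + 553 ≈ 2555348.3 mm; DoF = Df − Dn = 3241273 − 916540 ≈ 2324733 mm.
Ratio = 2324733 / 165923 ≈ 14.0.

14.0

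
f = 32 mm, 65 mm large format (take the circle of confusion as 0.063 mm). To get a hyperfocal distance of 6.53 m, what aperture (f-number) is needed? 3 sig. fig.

f/2.50

Rearrange H = f²/(N·c) + f for N: N = f² / ((H − f)·c).
N = 32² / ((6530 − 32) × 0.063) = 1024 / 409.4 ≈ 2.50.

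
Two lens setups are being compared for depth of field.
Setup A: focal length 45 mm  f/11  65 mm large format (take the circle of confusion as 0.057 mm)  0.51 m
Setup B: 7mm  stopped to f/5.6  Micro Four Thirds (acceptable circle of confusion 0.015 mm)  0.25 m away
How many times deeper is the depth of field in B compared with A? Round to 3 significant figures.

Setup A: H = 45²/(11×0.057) + 45 ≈ 3274.7 mm; DoF = Df − Dn = 595.78 − 445.81 ≈ 149.97 mm.
Setup B: H = 7²/(5.6×0.015) + 7 ≈ 590.3 mm; DoF = Df − Dn = 428.50 − 176.48 ≈ 252.02 mm.
Ratio = 252.02 / 149.97 ≈ 1.68.

1.68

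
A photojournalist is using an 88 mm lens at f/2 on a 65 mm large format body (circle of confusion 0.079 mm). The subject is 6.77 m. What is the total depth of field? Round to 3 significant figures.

Hyperfocal distance H = f²/(N·c) + f = 88²/(2 × 0.079) + 88 = 7744/0.158 + 88 ≈ 49100.7 mm ≈ 49.10 m.
Near limit Dn = s·(H − f)/(H + s − 2f) = 6770 × (49100.7 − 88) / (49100.7 + 6770 − 2 × 88) = 6770 × 49012.7 / 55694.7 ≈ 5957.8 mm.
Far limit Df = s·(H − f)/(H − s) = 6770 × (49100.7 − 88) / (49100.7 − 6770) = 6770 × 49012.7 / 42330.7 ≈ 7838.7 mm.
Depth of field = Df − Dn = 7838.7 − 5957.8 ≈ 1880.9 mm ≈ 1.88 m.

1.88 m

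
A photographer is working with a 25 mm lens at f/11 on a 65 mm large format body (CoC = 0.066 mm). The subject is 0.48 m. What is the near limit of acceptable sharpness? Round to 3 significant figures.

314 mm

Hyperfocal distance H = f²/(N·c) + f = 25²/(11 × 0.066) + 25 = 625/0.726 + 25 ≈ 885.9 mm ≈ 0.886 m.
Near limit Dn = s·(H − f)/(H + s − 2f) = 480 × (885.9 − 25) / (885.9 + 480 − 2 × 25) = 480 × 860.9 / 1315.9 ≈ 314.03 mm.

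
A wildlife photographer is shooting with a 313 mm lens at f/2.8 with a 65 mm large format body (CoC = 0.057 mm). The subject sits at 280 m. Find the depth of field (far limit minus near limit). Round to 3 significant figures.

Hyperfocal distance H = f²/(N·c) + f = 313²/(2.8 × 0.057) + 313 = 97969/0.1596 + 313 ≈ 614153.9 mm ≈ 614.2 m.
Near limit Dn = s·(H − f)/(H + s − 2f) = 280000 × (614153.9 − 313) / (614153.9 + 280000 − 2 × 313) = 280000 × 613840.9 / 893527.9 ≈ 192356 mm.
Far limit Df = s·(H − f)/(H − s) = 280000 × (614153.9 − 313) / (614153.9 − 280000) = 280000 × 613840.9 / 334153.9 ≈ 514360 mm.
Depth of field = Df − Dn = 514360 − 192356 ≈ 322004 mm ≈ 322 m.

322 m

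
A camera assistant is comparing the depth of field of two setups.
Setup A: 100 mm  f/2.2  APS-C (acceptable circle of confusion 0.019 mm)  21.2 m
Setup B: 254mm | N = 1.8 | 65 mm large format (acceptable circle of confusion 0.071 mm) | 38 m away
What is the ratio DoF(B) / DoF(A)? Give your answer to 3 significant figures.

1.52

Setup A: H = 100²/(2.2×0.019) + 100 ≈ 239334.4 mm; DoF = Df − Dn = 23250.7 − 19481.7 ≈ 3769.0 mm.
Setup B: H = 254²/(1.8×0.071) + 254 ≈ 505074.0 mm; DoF = Df − Dn = 41070.9 − 35356.4 ≈ 5714.5 mm.
Ratio = 5714.5 / 3769.0 ≈ 1.52.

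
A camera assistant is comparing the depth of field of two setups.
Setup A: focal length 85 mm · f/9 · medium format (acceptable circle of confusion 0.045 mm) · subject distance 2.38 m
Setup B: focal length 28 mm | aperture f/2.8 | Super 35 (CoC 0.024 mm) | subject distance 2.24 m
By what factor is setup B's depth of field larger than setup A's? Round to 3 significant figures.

1.42

Setup A: H = 85²/(9×0.045) + 85 ≈ 17924.5 mm; DoF = Df − Dn = 2731.38 − 2108.72 ≈ 622.66 mm.
Setup B: H = 28²/(2.8×0.024) + 28 ≈ 11694.7 mm; DoF = Df − Dn = 2764.07 − 1882.99 ≈ 881.08 mm.
Ratio = 881.08 / 622.66 ≈ 1.42.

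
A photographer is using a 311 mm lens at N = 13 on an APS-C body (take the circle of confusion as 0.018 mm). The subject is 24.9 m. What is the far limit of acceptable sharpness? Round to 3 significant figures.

26.5 m

Hyperfocal distance H = f²/(N·c) + f = 311²/(13 × 0.018) + 311 = 96721/0.234 + 311 ≈ 413648.6 mm ≈ 413.6 m.
Far limit Df = s·(H − f)/(H − s) = 24900 × (413648.6 − 311) / (413648.6 − 24900) = 24900 × 413337.6 / 388748.6 ≈ 26475 mm ≈ 26.5 m.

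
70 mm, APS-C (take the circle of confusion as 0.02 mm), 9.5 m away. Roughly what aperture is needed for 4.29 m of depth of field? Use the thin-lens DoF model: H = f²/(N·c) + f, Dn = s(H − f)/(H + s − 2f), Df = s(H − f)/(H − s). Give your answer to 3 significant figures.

f/5.59

Write h = H − f = f²/(N·c). The thin-lens limits are Dn = s·h/(h + (s−f)) and Df = s·h/(h − (s−f)), so DoF = Df − Dn = 2·s·(s−f)·h / (h² − (s−f)²).
That is a quadratic in h: DoF·h² − 2·s·(s−f)·h − DoF·(s−f)² = 0 ⇒ h = (s−f)·(s + √(s² + DoF²)) / DoF = 9430 × (9500 + √(9500² + 4290²)) / 4290 = 9430 × (9500 + 10423.7) / 4290 ≈ 43795 mm.
Then N = f²/(c·h) = 70² / (0.02 × 43795) = 4900 / 875.90 ≈ 5.59.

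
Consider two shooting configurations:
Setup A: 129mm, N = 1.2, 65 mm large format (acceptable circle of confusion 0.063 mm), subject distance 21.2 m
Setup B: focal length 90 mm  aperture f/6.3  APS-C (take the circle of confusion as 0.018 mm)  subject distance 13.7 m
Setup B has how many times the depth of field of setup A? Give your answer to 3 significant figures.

1.32

Setup A: H = 129²/(1.2×0.063) + 129 ≈ 220248.0 mm; DoF = Df − Dn = 23444.2 − 19347.9 ≈ 4096.3 mm.
Setup B: H = 90²/(6.3×0.018) + 90 ≈ 71518.6 mm; DoF = Df − Dn = 16924.9 − 11507.4 ≈ 5417.5 mm.
Ratio = 5417.5 / 4096.3 ≈ 1.32.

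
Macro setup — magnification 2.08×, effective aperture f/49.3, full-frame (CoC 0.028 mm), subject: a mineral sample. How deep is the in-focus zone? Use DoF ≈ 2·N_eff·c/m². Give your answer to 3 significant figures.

0.638 mm

At magnification m, DoF ≈ 2·N_eff·c/m² = 2 × 49.3 × 0.028 / 2.08² = 2.761 / 4.326 ≈ 0.638 mm.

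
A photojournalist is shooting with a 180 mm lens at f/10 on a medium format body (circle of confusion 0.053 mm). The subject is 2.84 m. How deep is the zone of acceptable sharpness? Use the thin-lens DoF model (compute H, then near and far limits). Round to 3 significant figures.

248 mm

Hyperfocal distance H = f²/(N·c) + f = 180²/(10 × 0.053) + 180 = 32400/0.53 + 180 ≈ 61312.1 mm ≈ 61.31 m.
Near limit Dn = s·(H − f)/(H + s − 2f) = 2840 × (61312.1 − 180) / (61312.1 + 2840 − 2 × 180) = 2840 × 61132.1 / 63792.1 ≈ 2721.58 mm.
Far limit Df = s·(H − f)/(H − s) = 2840 × (61312.1 − 180) / (61312.1 − 2840) = 2840 × 61132.1 / 58472.1 ≈ 2969.20 mm.
Depth of field = Df − Dn = 2969.20 − 2721.58 ≈ 247.62 mm.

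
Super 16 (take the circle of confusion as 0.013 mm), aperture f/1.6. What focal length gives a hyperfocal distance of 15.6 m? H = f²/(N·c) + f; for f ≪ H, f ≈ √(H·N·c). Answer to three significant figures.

18.0 mm

From H = f²/(N·c) + f, with f ≪ H: f ≈ √(H·N·c) = √(15600 × 1.6 × 0.013) = √324.48 ≈ 18.01 mm.
The +f correction barely moves this — solving exactly, f² + N·c·f − N·c·H = 0 ⇒ f = (−N·c + √((N·c)² + 4·N·c·H))/2 = (−0.0208 + √1297.9)/2 ≈ 18.003 mm, so f ≈ 18.0 mm.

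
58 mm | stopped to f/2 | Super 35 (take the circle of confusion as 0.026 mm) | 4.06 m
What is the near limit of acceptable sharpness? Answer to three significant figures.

Hyperfocal distance H = f²/(N·c) + f = 58²/(2 × 0.026) + 58 = 3364/0.052 + 58 ≈ 64750.3 mm ≈ 64.75 m.
Near limit Dn = s·(H − f)/(H + s − 2f) = 4060 × (64750.3 − 58) / (64750.3 + 4060 − 2 × 58) = 4060 × 64692.3 / 68694.3 ≈ 3823.5 mm ≈ 3.82 m.

3.82 m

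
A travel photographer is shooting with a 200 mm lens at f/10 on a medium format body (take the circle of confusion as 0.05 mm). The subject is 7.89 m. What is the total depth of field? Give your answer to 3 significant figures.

1.53 m

Hyperfocal distance H = f²/(N·c) + f = 200²/(10 × 0.05) + 200 = 40000/0.5 + 200 ≈ 80200.0 mm ≈ 80.20 m.
Near limit Dn = s·(H − f)/(H + s − 2f) = 7890 × (80200.0 − 200) / (80200.0 + 7890 − 2 × 200) = 7890 × 80000.0 / 87690.0 ≈ 7198.1 mm.
Far limit Df = s·(H − f)/(H − s) = 7890 × (80200.0 − 200) / (80200.0 − 7890) = 7890 × 80000.0 / 72310.0 ≈ 8729.1 mm.
Depth of field = Df − Dn = 8729.1 − 7198.1 ≈ 1531.0 mm ≈ 1.53 m.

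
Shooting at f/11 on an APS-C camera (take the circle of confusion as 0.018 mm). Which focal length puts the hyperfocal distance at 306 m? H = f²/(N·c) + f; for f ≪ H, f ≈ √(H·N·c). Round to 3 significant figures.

246 mm

From H = f²/(N·c) + f, with f ≪ H: f ≈ √(H·N·c) = √(306000 × 11 × 0.018) = √60588 ≈ 246.1 mm.
The +f correction barely moves this — solving exactly, f² + N·c·f − N·c·H = 0 ⇒ f = (−N·c + √((N·c)² + 4·N·c·H))/2 = (−0.198 + √242352)/2 ≈ 246.05 mm, so f ≈ 246 mm.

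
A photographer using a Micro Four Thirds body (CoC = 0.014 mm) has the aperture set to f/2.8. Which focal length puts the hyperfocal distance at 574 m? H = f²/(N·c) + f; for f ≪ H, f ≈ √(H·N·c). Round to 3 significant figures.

From H = f²/(N·c) + f, with f ≪ H: f ≈ √(H·N·c) = √(574000 × 2.8 × 0.014) = √22501 ≈ 150.0 mm.
The +f correction barely moves this — solving exactly, f² + N·c·f − N·c·H = 0 ⇒ f = (−N·c + √((N·c)² + 4·N·c·H))/2 = (−0.0392 + √90003)/2 ≈ 149.98 mm, so f ≈ 150 mm.

150 mm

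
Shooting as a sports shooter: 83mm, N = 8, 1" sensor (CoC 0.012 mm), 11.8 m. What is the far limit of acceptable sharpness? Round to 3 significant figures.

Hyperfocal distance H = f²/(N·c) + f = 83²/(8 × 0.012) + 83 = 6889/0.096 + 83 ≈ 71843.4 mm ≈ 71.84 m.
Far limit Df = s·(H − f)/(H − s) = 11800 × (71843.4 − 83) / (71843.4 − 11800) = 11800 × 71760.4 / 60043.4 ≈ 14103 mm ≈ 14.1 m.

14.1 m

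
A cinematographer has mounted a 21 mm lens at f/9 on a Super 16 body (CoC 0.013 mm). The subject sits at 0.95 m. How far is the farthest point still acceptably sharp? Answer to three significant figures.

Hyperfocal distance H = f²/(N·c) + f = 21²/(9 × 0.013) + 21 = 441/0.117 + 21 ≈ 3790.2 mm ≈ 3.790 m.
Far limit Df = s·(H − f)/(H − s) = 950 × (3790.2 − 21) / (3790.2 − 950) = 950 × 3769.2 / 2840.2 ≈ 1260.7 mm ≈ 1.26 m.

1.26 m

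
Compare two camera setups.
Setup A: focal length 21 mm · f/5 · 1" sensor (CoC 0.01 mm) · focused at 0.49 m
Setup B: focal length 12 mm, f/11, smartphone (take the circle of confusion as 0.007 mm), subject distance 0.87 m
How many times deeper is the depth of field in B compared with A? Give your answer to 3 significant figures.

19.3

Setup A: H = 21²/(5×0.01) + 21 ≈ 8841.0 mm; DoF = Df − Dn = 517.519 − 465.260 ≈ 52.259 mm.
Setup B: H = 12²/(11×0.007) + 12 ≈ 1882.1 mm; DoF = Df − Dn = 1607.5 − 596.4 ≈ 1011.1 mm.
Ratio = 1011.1 / 52.259 ≈ 19.3.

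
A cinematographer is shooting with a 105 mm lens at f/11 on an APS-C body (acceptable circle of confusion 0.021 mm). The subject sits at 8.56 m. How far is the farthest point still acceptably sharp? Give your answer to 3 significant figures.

10.4 m

Hyperfocal distance H = f²/(N·c) + f = 105²/(11 × 0.021) + 105 = 11025/0.231 + 105 ≈ 47832.3 mm ≈ 47.83 m.
Far limit Df = s·(H − f)/(H − s) = 8560 × (47832.3 − 105) / (47832.3 − 8560) = 8560 × 47727.3 / 39272.3 ≈ 10403 mm ≈ 10.4 m.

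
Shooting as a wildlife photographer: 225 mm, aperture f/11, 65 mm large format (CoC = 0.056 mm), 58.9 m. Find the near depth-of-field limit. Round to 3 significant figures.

34.4 m

Hyperfocal distance H = f²/(N·c) + f = 225²/(11 × 0.056) + 225 = 50625/0.616 + 225 ≈ 82408.4 mm ≈ 82.41 m.
Near limit Dn = s·(H − f)/(H + s − 2f) = 58900 × (82408.4 − 225) / (82408.4 + 58900 − 2 × 225) = 58900 × 82183.4 / 140858.4 ≈ 34365 mm ≈ 34.4 m.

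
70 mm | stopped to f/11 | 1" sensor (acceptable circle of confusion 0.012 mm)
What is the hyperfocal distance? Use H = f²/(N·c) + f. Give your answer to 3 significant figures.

37.2 m

Hyperfocal distance H = f²/(N·c) + f = 70²/(11 × 0.012) + 70 = 4900/0.132 + 70 ≈ 37191.2 mm ≈ 37.2 m.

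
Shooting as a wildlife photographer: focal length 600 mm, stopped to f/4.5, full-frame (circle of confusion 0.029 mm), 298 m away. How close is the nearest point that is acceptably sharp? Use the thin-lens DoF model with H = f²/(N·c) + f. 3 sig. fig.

269 m

Hyperfocal distance H = f²/(N·c) + f = 600²/(4.5 × 0.029) + 600 = 360000/0.1305 + 600 ≈ 2759220.7 mm ≈ 2759 m.
Near limit Dn = s·(H − f)/(H + s − 2f) = 298000 × (2759220.7 − 600) / (2759220.7 + 298000 − 2 × 600) = 298000 × 2758620.7 / 3056020.7 ≈ 269000 mm ≈ 269 m.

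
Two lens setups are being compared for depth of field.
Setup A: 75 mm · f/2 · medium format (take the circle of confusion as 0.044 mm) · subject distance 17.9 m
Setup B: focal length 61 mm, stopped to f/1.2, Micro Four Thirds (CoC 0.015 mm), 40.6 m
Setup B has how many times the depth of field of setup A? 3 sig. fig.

1.53

Setup A: H = 75²/(2×0.044) + 75 ≈ 63995.5 mm; DoF = Df − Dn = 24822 − 13997 ≈ 10825 mm.
Setup B: H = 61²/(1.2×0.015) + 61 ≈ 206783.2 mm; DoF = Df − Dn = 50504 − 33944 ≈ 16560 mm.
Ratio = 16560 / 10825 ≈ 1.53.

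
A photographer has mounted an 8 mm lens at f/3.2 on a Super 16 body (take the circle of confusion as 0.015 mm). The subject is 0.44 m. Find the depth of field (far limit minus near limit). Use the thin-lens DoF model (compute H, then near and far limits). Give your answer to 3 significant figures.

Hyperfocal distance H = f²/(N·c) + f = 8²/(3.2 × 0.015) + 8 = 64/0.048 + 8 ≈ 1341.3 mm ≈ 1.341 m.
Near limit Dn = s·(H − f)/(H + s − 2f) = 440 × (1341.3 − 8) / (1341.3 + 440 − 2 × 8) = 440 × 1333.3 / 1765.3 ≈ 332.33 mm.
Far limit Df = s·(H − f)/(H − s) = 440 × (1341.3 − 8) / (1341.3 − 440) = 440 × 1333.3 / 901.3 ≈ 650.89 mm.
Depth of field = Df − Dn = 650.89 − 332.33 ≈ 318.56 mm.

319 mm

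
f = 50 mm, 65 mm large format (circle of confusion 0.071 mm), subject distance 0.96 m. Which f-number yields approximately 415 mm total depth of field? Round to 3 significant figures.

Write h = H − f = f²/(N·c). The thin-lens limits are Dn = s·h/(h + (s−f)) and Df = s·h/(h − (s−f)), so DoF = Df − Dn = 2·s·(s−f)·h / (h² − (s−f)²).
That is a quadratic in h: DoF·h² − 2·s·(s−f)·h − DoF·(s−f)² = 0 ⇒ h = (s−f)·(s + √(s² + DoF²)) / DoF = 910 × (960 + √(960² + 415²)) / 415 = 910 × (960 + 1045.86) / 415 ≈ 4398.4 mm.
Then N = f²/(c·h) = 50² / (0.071 × 4398.4) = 2500 / 312.29 ≈ 8.01.

f/8.01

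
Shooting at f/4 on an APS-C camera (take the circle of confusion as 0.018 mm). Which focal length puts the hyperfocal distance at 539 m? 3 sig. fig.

197 mm

From H = f²/(N·c) + f, with f ≪ H: f ≈ √(H·N·c) = √(539000 × 4 × 0.018) = √38808 ≈ 197.0 mm.
The +f correction barely moves this — solving exactly, f² + N·c·f − N·c·H = 0 ⇒ f = (−N·c + √((N·c)² + 4·N·c·H))/2 = (−0.072 + √155232)/2 ≈ 196.96 mm, so f ≈ 197 mm.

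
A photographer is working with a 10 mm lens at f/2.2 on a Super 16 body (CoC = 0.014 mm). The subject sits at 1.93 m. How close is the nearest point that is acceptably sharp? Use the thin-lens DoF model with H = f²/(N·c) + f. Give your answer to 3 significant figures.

Hyperfocal distance H = f²/(N·c) + f = 10²/(2.2 × 0.014) + 10 = 100/0.0308 + 10 ≈ 3256.8 mm ≈ 3.257 m.
Near limit Dn = s·(H − f)/(H + s − 2f) = 1930 × (3256.8 − 10) / (3256.8 + 1930 − 2 × 10) = 1930 × 3246.8 / 5166.8 ≈ 1212.8 mm ≈ 1.21 m.

1.21 m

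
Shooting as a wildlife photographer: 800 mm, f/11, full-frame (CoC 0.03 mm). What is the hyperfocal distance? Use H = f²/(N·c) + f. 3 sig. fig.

1940 m

Hyperfocal distance H = f²/(N·c) + f = 800²/(11 × 0.03) + 800 = 640000/0.33 + 800 ≈ 1940193.9 mm ≈ 1940 m.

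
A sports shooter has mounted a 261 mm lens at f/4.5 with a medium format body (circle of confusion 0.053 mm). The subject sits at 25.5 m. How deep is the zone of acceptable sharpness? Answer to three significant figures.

4.54 m

Hyperfocal distance H = f²/(N·c) + f = 261²/(4.5 × 0.053) + 261 = 68121/0.2385 + 261 ≈ 285883.6 mm ≈ 285.9 m.
Near limit Dn = s·(H − f)/(H + s − 2f) = 25500 × (285883.6 − 261) / (285883.6 + 25500 − 2 × 261) = 25500 × 285622.6 / 310861.6 ≈ 23429.6 mm.
Far limit Df = s·(H − f)/(H − s) = 25500 × (285883.6 − 261) / (285883.6 − 25500) = 25500 × 285622.6 / 260383.6 ≈ 27971.7 mm.
Depth of field = Df − Dn = 27971.7 − 23429.6 ≈ 4542.1 mm ≈ 4.54 m.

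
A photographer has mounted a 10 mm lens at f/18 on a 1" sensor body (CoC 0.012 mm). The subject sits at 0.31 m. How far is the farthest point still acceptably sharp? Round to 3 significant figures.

Hyperfocal distance H = f²/(N·c) + f = 10²/(18 × 0.012) + 10 = 100/0.216 + 10 ≈ 473.0 mm ≈ 0.473 m.
Far limit Df = s·(H − f)/(H − s) = 310 × (473.0 − 10) / (473.0 − 310) = 310 × 463.0 / 163.0 ≈ 880.68 mm ≈ 0.881 m.

0.881 m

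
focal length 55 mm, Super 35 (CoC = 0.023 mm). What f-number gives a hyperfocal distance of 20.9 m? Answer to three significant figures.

Rearrange H = f²/(N·c) + f for N: N = f² / ((H − f)·c).
N = 55² / ((20900 − 55) × 0.023) = 3025 / 479.4 ≈ 6.31.

f/6.31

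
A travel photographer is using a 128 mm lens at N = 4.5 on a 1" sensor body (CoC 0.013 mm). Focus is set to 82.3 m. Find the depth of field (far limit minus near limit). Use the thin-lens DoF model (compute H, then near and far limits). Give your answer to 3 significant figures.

52.8 m

Hyperfocal distance H = f²/(N·c) + f = 128²/(4.5 × 0.013) + 128 = 16384/0.0585 + 128 ≈ 280196.4 mm ≈ 280.2 m.
Near limit Dn = s·(H − f)/(H + s − 2f) = 82300 × (280196.4 − 128) / (280196.4 + 82300 − 2 × 128) = 82300 × 280068.4 / 362240.4 ≈ 63631 mm.
Far limit Df = s·(H − f)/(H − s) = 82300 × (280196.4 − 128) / (280196.4 − 82300) = 82300 × 280068.4 / 197896.4 ≈ 116473 mm.
Depth of field = Df − Dn = 116473 − 63631 ≈ 52842 mm ≈ 52.8 m.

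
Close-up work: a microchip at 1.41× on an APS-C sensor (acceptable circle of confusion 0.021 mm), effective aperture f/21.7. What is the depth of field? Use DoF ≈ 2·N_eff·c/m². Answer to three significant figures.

0.458 mm

At magnification m, DoF ≈ 2·N_eff·c/m² = 2 × 21.7 × 0.021 / 1.41² = 0.9114 / 1.988 ≈ 0.458 mm.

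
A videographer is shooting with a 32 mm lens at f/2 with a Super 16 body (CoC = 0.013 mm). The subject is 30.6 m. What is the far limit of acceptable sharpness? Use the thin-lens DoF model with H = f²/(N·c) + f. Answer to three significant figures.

137 m

Hyperfocal distance H = f²/(N·c) + f = 32²/(2 × 0.013) + 32 = 1024/0.026 + 32 ≈ 39416.6 mm ≈ 39.42 m.
Far limit Df = s·(H − f)/(H − s) = 30600 × (39416.6 − 32) / (39416.6 − 30600) = 30600 × 39384.6 / 8816.6 ≈ 136693 mm ≈ 137 m.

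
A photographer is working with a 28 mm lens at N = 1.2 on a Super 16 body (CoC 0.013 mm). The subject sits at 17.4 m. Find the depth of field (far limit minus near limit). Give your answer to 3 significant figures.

13.7 m

Hyperfocal distance H = f²/(N·c) + f = 28²/(1.2 × 0.013) + 28 = 784/0.0156 + 28 ≈ 50284.4 mm ≈ 50.28 m.
Near limit Dn = s·(H − f)/(H + s − 2f) = 17400 × (50284.4 − 28) / (50284.4 + 17400 − 2 × 28) = 17400 × 50256.4 / 67628.4 ≈ 12930 mm.
Far limit Df = s·(H − f)/(H − s) = 17400 × (50284.4 − 28) / (50284.4 − 17400) = 17400 × 50256.4 / 32884.4 ≈ 26592 mm.
Depth of field = Df − Dn = 26592 − 12930 ≈ 13662 mm ≈ 13.7 m.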